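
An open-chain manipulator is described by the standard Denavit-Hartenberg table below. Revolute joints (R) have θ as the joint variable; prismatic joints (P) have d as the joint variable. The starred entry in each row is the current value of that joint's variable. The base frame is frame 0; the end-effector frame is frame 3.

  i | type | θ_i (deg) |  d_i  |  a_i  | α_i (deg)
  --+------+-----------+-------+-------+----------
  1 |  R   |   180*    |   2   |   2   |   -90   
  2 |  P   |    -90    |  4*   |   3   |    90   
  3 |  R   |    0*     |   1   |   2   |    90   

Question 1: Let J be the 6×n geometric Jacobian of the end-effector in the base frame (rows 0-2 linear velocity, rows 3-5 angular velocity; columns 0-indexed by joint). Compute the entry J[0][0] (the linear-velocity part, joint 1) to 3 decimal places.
4.000

axis z_0 = ẑ; lever o_n−o_0 = (-1.0000,-4.0000,7.0000)
cross product → J_v[:, 0] = (4.0000,-1.0000,0.0000)
J_ω[:, 0] = z_0
entry J[0][0] = 4.0000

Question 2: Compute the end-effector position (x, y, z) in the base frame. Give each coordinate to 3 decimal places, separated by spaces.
-1.000 -4.000 7.000

after link 1: o_1 = (-2.0000, 0.0000, 2.0000)
after link 2: o_2 = (-2.0000, -4.0000, 5.0000)
after link 3: o_3 = (-1.0000, -4.0000, 7.0000)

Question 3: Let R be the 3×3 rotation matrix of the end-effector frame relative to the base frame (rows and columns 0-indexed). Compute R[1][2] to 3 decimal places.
1.000

End-effector z-axis (col 2 of R) = (0.0000,1.0000,-0.0000)
R[1][2] = 1.0000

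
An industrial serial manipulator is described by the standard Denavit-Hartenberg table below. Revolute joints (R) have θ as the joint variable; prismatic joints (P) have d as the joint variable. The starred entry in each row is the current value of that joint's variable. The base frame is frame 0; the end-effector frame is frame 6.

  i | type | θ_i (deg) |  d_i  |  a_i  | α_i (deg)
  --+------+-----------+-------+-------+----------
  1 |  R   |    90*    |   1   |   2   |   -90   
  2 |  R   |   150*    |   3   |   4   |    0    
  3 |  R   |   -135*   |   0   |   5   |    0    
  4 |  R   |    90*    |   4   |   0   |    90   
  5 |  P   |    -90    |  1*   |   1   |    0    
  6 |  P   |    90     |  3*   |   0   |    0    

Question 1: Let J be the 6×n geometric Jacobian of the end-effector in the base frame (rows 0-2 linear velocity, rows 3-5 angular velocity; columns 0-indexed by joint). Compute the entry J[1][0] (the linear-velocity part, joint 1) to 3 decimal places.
-6.000

axis z_0 = ẑ; lever o_n−o_0 = (-6.0000,7.2292,-3.3294)
cross product → J_v[:, 0] = (-7.2292,-6.0000,0.0000)
J_ω[:, 0] = z_0
entry J[1][0] = -6.0000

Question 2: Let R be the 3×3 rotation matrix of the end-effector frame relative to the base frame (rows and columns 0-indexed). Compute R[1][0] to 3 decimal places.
-0.259

End-effector x-axis (col 0 of R) = (-0.0000,-0.2588,-0.9659)
R[1][0] = -0.2588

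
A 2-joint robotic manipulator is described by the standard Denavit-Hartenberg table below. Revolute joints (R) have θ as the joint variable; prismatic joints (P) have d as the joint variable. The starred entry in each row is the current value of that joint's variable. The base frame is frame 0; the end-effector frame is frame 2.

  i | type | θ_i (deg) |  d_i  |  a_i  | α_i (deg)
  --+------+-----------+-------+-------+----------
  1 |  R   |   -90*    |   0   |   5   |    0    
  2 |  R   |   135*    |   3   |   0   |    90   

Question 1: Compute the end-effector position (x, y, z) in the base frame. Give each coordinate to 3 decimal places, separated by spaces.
0.000 -5.000 3.000

after link 1: o_1 = (0.0000, -5.0000, 0.0000)
after link 2: o_2 = (0.0000, -5.0000, 3.0000)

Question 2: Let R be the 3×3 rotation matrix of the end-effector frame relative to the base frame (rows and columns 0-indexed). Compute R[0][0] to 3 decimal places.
End-effector x-axis (col 0 of R) = (0.7071,0.7071,0.0000)
R[0][0] = 0.7071

0.707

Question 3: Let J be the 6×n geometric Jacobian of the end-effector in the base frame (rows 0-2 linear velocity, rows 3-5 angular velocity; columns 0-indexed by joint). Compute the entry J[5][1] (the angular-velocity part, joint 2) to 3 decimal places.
1.000

axis z_1 = (0.0000,0.0000,1.0000); lever o_n−o_1 = (0.0000,0.0000,3.0000)
cross product → J_v[:, 1] = (0.0000,0.0000,0.0000)
J_ω[:, 1] = z_1
entry J[5][1] = 1.0000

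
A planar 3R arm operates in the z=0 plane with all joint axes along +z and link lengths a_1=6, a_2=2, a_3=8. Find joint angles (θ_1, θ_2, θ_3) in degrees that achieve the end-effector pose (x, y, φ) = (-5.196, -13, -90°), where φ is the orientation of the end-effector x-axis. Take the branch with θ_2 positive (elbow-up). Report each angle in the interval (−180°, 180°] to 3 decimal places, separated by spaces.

-150.000 60.004 -0.004

wrist centre = target − a_3·(cos φ, sin φ) = (-5.1960, -5.0000)
cos θ_2 = (51.9984−6²−2²)/(2·6·2) = 0.4999; θ_2 = 60.0044° (elbow-up)
β = atan2(-5.0000,-5.1960) = -136.1013°; ψ = atan2(1.7321,6.9999) = 13.8987°
θ_1 = β − ψ = -150.0000°
θ_3 = φ − θ_1 − θ_2 = -0.0044° (wrapped to (-180°,180°])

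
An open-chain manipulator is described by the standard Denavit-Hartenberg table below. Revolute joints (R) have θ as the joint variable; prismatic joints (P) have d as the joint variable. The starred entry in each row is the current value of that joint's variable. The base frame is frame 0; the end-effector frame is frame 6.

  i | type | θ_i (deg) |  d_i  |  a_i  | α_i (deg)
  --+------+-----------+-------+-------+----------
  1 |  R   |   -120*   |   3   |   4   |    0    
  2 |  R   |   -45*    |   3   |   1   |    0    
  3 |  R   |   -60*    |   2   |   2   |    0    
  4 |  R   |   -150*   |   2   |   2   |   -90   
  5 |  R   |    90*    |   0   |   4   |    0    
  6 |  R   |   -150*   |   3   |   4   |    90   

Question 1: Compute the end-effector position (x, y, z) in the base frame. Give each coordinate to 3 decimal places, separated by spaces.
after link 1: o_1 = (-2.0000, -3.4641, 3.0000)
after link 2: o_2 = (-2.9659, -3.7229, 6.0000)
after link 3: o_3 = (-4.3801, -2.3087, 8.0000)
after link 4: o_4 = (-2.4483, -2.8263, 10.0000)
after link 5: o_5 = (-2.4483, -2.8263, 6.0000)
after link 6: o_6 = (0.2600, -0.4462, 9.4641)

0.260 -0.446 9.464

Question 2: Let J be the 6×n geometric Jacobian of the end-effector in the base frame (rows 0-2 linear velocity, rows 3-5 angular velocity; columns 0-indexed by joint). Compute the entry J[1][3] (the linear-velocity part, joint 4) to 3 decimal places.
axis z_3 = (0.0000,0.0000,1.0000); lever o_n−o_3 = (4.6402,1.8625,1.4641)
cross product → J_v[:, 3] = (-1.8625,4.6402,0.0000)
J_ω[:, 3] = z_3
entry J[1][3] = 4.6402

4.640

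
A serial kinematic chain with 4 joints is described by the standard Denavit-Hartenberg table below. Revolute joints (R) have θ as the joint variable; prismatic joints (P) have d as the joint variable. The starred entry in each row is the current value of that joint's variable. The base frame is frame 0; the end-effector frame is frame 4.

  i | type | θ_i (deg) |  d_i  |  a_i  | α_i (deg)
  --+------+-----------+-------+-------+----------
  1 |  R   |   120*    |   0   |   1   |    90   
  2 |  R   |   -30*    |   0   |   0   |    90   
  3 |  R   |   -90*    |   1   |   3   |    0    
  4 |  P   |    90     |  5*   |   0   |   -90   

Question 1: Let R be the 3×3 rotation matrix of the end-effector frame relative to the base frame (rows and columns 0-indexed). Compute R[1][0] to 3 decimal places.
0.750

End-effector x-axis (col 0 of R) = (-0.4330,0.7500,-0.5000)
R[1][0] = 0.7500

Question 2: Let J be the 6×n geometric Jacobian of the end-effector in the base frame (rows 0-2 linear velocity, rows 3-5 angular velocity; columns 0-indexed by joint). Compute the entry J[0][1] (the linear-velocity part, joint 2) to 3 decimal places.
-2.598

axis z_1 = (0.8660,0.5000,0.0000); lever o_n−o_1 = (-1.0981,-4.0981,-5.1962)
cross product → J_v[:, 1] = (-2.5981,4.5000,-3.0000)
J_ω[:, 1] = z_1
entry J[0][1] = -2.5981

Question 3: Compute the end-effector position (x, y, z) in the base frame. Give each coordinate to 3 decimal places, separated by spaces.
-1.598 -3.232 -5.196

after link 1: o_1 = (-0.5000, 0.8660, 0.0000)
after link 2: o_2 = (-0.5000, 0.8660, 0.0000)
after link 3: o_3 = (-2.8481, -1.0670, -0.8660)
after link 4: o_4 = (-1.5981, -3.2321, -5.1962)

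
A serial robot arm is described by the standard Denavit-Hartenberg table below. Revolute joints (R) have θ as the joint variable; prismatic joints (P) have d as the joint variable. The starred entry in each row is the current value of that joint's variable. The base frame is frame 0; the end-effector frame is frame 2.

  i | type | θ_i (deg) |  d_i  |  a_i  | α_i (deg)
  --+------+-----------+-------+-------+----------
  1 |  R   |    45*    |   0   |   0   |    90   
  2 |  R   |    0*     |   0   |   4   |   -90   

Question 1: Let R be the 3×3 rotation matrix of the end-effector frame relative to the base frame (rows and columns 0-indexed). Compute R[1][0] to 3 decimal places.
0.707

End-effector x-axis (col 0 of R) = (0.7071,0.7071,0.0000)
R[1][0] = 0.7071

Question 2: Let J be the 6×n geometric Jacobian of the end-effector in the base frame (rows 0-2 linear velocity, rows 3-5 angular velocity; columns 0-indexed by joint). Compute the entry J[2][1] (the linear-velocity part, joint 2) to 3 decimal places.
4.000

axis z_1 = (0.7071,-0.7071,0.0000); lever o_n−o_1 = (2.8284,2.8284,0.0000)
cross product → J_v[:, 1] = (-0.0000,0.0000,4.0000)
J_ω[:, 1] = z_1
entry J[2][1] = 4.0000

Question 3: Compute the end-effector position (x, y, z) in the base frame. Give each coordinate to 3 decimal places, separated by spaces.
2.828 2.828 0.000

after link 1: o_1 = (0.0000, 0.0000, 0.0000)
after link 2: o_2 = (2.8284, 2.8284, 0.0000)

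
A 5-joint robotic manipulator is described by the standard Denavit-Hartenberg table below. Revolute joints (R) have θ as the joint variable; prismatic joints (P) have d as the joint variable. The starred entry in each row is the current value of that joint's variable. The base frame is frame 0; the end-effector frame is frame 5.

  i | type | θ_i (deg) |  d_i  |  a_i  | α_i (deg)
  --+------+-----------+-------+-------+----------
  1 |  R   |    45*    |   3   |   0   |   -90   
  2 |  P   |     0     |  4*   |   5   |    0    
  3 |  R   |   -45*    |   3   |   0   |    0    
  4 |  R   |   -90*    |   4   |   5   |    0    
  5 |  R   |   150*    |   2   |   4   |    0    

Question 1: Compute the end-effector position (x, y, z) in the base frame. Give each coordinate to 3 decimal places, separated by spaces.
after link 1: o_1 = (0.0000, 0.0000, 3.0000)
after link 2: o_2 = (0.7071, 6.3640, 3.0000)
after link 3: o_3 = (-1.4142, 8.4853, 3.0000)
after link 4: o_4 = (-6.7426, 8.8137, 6.5355)
after link 5: o_5 = (-5.4248, 12.9600, 5.5003)

-5.425 12.960 5.500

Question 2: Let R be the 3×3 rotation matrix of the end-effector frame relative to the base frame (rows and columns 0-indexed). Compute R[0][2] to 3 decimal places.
-0.707

End-effector z-axis (col 2 of R) = (-0.7071,0.7071,0.0000)
R[0][2] = -0.7071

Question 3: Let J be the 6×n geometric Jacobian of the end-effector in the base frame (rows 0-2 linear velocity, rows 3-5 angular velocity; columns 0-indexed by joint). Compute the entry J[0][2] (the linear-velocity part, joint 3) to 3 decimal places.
1.768

axis z_2 = (-0.7071,0.7071,0.0000); lever o_n−o_2 = (-6.1319,6.5960,2.5003)
cross product → J_v[:, 2] = (1.7679,1.7679,-0.3282)
J_ω[:, 2] = z_2
entry J[0][2] = 1.7679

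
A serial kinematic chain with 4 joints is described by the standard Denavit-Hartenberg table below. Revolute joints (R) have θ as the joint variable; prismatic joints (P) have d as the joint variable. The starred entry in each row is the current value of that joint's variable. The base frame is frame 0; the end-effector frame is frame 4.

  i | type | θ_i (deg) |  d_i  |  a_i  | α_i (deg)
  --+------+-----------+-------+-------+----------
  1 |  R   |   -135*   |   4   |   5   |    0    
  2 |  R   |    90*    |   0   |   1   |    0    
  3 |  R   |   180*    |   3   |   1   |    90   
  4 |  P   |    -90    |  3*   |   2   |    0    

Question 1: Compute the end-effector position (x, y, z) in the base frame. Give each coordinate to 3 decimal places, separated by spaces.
after link 1: o_1 = (-3.5355, -3.5355, 4.0000)
after link 2: o_2 = (-2.8284, -4.2426, 4.0000)
after link 3: o_3 = (-3.5355, -3.5355, 7.0000)
after link 4: o_4 = (-1.4142, -1.4142, 5.0000)

-1.414 -1.414 5.000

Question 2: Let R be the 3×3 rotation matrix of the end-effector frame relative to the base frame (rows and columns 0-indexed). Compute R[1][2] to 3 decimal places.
End-effector z-axis (col 2 of R) = (0.7071,0.7071,0.0000)
R[1][2] = 0.7071

0.707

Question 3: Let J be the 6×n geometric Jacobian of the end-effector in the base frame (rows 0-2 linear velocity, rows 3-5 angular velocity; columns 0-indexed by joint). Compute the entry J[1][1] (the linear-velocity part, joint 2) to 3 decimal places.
axis z_1 = (0.0000,0.0000,1.0000); lever o_n−o_1 = (2.1213,2.1213,1.0000)
cross product → J_v[:, 1] = (-2.1213,2.1213,0.0000)
J_ω[:, 1] = z_1
entry J[1][1] = 2.1213

2.121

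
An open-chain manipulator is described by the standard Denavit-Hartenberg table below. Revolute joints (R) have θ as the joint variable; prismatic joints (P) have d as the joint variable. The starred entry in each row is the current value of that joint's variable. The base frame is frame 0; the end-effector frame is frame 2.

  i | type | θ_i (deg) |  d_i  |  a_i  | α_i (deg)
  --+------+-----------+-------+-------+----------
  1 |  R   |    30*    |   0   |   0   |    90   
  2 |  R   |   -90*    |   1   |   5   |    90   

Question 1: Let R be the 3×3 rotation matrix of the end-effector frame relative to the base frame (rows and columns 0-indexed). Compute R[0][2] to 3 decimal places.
End-effector z-axis (col 2 of R) = (-0.8660,-0.5000,-0.0000)
R[0][2] = -0.8660

-0.866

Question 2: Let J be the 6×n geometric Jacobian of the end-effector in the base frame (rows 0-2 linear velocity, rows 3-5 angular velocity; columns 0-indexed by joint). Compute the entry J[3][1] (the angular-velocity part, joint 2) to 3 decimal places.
0.500

axis z_1 = (0.5000,-0.8660,0.0000); lever o_n−o_1 = (0.5000,-0.8660,-5.0000)
cross product → J_v[:, 1] = (4.3301,2.5000,0.0000)
J_ω[:, 1] = z_1
entry J[3][1] = 0.5000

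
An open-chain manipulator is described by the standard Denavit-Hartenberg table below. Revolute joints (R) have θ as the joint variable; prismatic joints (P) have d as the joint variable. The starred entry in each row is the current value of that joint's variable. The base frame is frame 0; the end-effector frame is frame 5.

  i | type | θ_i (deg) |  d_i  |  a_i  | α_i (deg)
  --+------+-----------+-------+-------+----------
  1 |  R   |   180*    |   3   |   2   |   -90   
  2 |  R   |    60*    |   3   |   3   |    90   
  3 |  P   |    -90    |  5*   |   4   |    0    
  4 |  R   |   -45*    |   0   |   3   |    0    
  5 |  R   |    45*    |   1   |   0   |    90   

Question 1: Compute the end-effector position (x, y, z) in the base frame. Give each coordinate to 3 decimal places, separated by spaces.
after link 1: o_1 = (-2.0000, 0.0000, 3.0000)
after link 2: o_2 = (-3.5000, -3.0000, 0.4019)
after link 3: o_3 = (-7.8301, 1.0000, 2.9019)
after link 4: o_4 = (-6.7695, 3.1213, 4.7390)
after link 5: o_5 = (-7.6355, 3.1213, 5.2390)

-7.635 3.121 5.239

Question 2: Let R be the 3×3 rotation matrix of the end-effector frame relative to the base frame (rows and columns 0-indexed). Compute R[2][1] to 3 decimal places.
0.500

End-effector y-axis (col 1 of R) = (-0.8660,0.0000,0.5000)
R[2][1] = 0.5000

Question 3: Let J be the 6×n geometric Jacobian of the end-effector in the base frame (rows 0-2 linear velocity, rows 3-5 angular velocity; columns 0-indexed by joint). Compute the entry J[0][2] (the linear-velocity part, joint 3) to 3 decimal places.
-0.866

prismatic axis z_2 = (-0.8660,0.0000,0.5000)
J_v[:, 2] = z_2; J_ω[:, 2] = (0,0,0)
entry J[0][2] = -0.8660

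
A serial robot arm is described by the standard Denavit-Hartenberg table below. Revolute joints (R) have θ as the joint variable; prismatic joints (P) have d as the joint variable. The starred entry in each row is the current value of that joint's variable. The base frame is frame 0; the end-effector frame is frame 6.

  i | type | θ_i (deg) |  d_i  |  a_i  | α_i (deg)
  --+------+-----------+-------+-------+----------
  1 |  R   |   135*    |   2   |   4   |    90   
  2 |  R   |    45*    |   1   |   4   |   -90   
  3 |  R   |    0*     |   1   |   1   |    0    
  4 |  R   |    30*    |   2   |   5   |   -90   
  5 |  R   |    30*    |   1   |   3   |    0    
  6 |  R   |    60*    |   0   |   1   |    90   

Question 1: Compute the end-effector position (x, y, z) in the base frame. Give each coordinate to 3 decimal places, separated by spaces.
after link 1: o_1 = (-2.8284, 2.8284, 2.0000)
after link 2: o_2 = (-4.1213, 5.5355, 4.8284)
after link 3: o_3 = (-4.1213, 5.5355, 6.2426)
after link 4: o_4 = (-7.0542, 4.9328, 10.7187)
after link 5: o_5 = (-10.2101, 5.0269, 10.8955)
after link 6: o_6 = (-10.7101, 5.5269, 10.1884)

-10.710 5.527 10.188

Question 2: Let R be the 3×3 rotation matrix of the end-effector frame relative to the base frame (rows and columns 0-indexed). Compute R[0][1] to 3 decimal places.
-0.362

End-effector y-axis (col 1 of R) = (-0.3624,-0.8624,-0.3536)
R[0][1] = -0.3624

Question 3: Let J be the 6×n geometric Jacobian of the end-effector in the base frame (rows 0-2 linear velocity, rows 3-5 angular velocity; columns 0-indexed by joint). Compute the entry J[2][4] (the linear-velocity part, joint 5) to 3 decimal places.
-3.368

axis z_4 = (-0.3624,-0.8624,-0.3536); lever o_n−o_4 = (-3.6559,0.5941,-0.5303)
cross product → J_v[:, 4] = (0.6674,1.1004,-3.3680)
J_ω[:, 4] = z_4
entry J[2][4] = -3.3680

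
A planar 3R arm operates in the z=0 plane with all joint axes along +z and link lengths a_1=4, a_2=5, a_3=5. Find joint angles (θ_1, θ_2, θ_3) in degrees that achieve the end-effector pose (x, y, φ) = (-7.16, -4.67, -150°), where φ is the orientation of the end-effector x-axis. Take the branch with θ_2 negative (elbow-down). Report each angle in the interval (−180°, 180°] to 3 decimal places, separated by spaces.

wrist centre = target − a_3·(cos φ, sin φ) = (-2.8299, -2.1700)
cos θ_2 = (12.7171−4²−5²)/(2·4·5) = -0.7071; θ_2 = -134.9973° (elbow-down)
β = atan2(-2.1700,-2.8299) = -142.5183°; ψ = atan2(-3.5357,0.4646) = -82.5135°
θ_1 = β − ψ = -60.0048°
θ_3 = φ − θ_1 − θ_2 = 45.0021° (wrapped to (-180°,180°])

-60.005 -134.997 45.002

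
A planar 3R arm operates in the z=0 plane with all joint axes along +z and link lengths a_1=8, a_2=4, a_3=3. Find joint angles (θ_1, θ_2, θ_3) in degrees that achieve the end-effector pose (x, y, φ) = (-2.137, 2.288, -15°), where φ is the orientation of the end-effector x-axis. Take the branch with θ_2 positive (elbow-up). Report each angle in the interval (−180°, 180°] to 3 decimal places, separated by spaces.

wrist centre = target − a_3·(cos φ, sin φ) = (-5.0348, 3.0645)
cos θ_2 = (34.7399−8²−4²)/(2·8·4) = -0.7072; θ_2 = 135.0067° (elbow-up)
β = atan2(3.0645,-5.0348) = 148.6729°; ψ = atan2(2.8281,5.1712) = 28.6738°
θ_1 = β − ψ = 119.9991°
θ_3 = φ − θ_1 − θ_2 = 89.9942° (wrapped to (-180°,180°])

119.999 135.007 89.994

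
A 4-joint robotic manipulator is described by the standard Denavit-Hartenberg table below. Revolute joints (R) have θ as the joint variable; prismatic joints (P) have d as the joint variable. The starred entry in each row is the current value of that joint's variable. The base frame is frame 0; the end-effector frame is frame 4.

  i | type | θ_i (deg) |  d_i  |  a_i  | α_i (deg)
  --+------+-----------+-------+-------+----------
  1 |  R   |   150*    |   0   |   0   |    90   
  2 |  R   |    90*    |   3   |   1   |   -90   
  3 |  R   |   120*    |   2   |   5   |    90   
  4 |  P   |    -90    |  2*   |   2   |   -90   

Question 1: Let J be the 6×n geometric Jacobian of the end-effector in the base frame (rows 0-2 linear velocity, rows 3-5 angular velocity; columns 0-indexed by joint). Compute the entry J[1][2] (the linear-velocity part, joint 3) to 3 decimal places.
0.665

axis z_2 = (0.8660,-0.5000,0.0000); lever o_n−o_2 = (-2.6651,-4.6160,-0.7679)
cross product → J_v[:, 2] = (0.3840,0.6651,-5.3301)
J_ω[:, 2] = z_2
entry J[1][2] = 0.6651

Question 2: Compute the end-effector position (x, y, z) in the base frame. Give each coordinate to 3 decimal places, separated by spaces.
-1.165 -2.018 0.232

after link 1: o_1 = (0.0000, 0.0000, 0.0000)
after link 2: o_2 = (1.5000, 2.5981, 1.0000)
after link 3: o_3 = (1.0670, -2.1519, -1.5000)
after link 4: o_4 = (-1.1651, -2.0179, 0.2321)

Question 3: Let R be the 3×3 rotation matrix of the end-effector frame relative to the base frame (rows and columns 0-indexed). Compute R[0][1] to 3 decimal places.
End-effector y-axis (col 1 of R) = (0.2500,0.4330,-0.8660)
R[0][1] = 0.2500

0.250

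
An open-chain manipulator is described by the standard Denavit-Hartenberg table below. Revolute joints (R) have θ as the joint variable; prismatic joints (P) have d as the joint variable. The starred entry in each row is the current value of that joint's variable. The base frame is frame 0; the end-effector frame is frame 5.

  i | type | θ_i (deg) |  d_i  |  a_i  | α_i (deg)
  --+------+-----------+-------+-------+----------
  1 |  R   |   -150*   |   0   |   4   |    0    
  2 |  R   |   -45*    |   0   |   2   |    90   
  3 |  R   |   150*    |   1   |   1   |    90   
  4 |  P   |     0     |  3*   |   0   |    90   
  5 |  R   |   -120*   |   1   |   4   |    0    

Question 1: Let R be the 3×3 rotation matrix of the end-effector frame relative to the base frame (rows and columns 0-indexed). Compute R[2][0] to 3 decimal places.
-1.000

End-effector x-axis (col 0 of R) = (0.0000,-0.0000,-1.0000)
R[2][0] = -1.0000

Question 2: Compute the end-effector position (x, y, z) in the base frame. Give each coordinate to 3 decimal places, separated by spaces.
after link 1: o_1 = (-3.4641, -2.0000, 0.0000)
after link 2: o_2 = (-5.3960, -1.4824, 0.0000)
after link 3: o_3 = (-4.3006, -0.7406, 0.5000)
after link 4: o_4 = (-5.7495, -0.3524, 3.0981)
after link 5: o_5 = (-6.0083, -1.3183, -0.9019)

-6.008 -1.318 -0.902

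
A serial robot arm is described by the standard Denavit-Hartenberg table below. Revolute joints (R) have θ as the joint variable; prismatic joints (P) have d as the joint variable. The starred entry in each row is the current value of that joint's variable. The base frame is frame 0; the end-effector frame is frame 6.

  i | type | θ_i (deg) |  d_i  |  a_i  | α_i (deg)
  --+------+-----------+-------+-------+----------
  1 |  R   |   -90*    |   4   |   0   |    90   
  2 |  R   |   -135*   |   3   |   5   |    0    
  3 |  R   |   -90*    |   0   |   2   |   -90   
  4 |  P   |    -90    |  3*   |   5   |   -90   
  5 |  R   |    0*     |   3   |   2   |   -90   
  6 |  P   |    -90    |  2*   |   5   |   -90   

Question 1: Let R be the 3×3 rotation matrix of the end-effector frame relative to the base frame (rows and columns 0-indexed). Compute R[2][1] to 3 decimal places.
-0.707

End-effector y-axis (col 1 of R) = (-0.0000,0.7071,-0.7071)
R[2][1] = -0.7071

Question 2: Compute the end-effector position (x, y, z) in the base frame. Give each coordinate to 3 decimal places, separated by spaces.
-10.000 11.314 6.828

after link 1: o_1 = (0.0000, 0.0000, 4.0000)
after link 2: o_2 = (-3.0000, 3.5355, 0.4645)
after link 3: o_3 = (-3.0000, 4.9497, 1.8787)
after link 4: o_4 = (-8.0000, 7.0711, -0.2426)
after link 5: o_5 = (-10.0000, 9.1924, 1.8787)
after link 6: o_6 = (-10.0000, 11.3137, 6.8284)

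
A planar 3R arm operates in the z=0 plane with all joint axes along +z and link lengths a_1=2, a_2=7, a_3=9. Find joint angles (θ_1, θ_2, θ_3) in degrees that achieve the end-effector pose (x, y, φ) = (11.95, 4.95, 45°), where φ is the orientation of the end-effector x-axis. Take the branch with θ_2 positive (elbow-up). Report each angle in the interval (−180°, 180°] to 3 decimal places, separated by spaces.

-134.990 134.994 44.996

wrist centre = target − a_3·(cos φ, sin φ) = (5.5860, -1.4140)
cos θ_2 = (33.2031−2²−7²)/(2·2·7) = -0.7070; θ_2 = 134.9939° (elbow-up)
β = atan2(-1.4140,5.5860) = -14.2046°; ψ = atan2(4.9503,-2.9492) = 120.7852°
θ_1 = β − ψ = -134.9898°
θ_3 = φ − θ_1 − θ_2 = 44.9959° (wrapped to (-180°,180°])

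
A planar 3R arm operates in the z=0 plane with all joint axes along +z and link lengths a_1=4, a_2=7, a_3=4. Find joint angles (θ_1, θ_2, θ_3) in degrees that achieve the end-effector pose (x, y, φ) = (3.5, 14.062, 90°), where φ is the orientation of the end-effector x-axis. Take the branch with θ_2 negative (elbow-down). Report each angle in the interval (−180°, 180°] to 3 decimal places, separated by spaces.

90.004 -30.007 30.003

wrist centre = target − a_3·(cos φ, sin φ) = (3.5000, 10.0620)
cos θ_2 = (113.4938−4²−7²)/(2·4·7) = 0.8660; θ_2 = -30.0073° (elbow-down)
β = atan2(10.0620,3.5000) = 70.8201°; ψ = atan2(-3.5008,10.0617) = -19.1843°
θ_1 = β − ψ = 90.0044°
θ_3 = φ − θ_1 − θ_2 = 30.0029° (wrapped to (-180°,180°])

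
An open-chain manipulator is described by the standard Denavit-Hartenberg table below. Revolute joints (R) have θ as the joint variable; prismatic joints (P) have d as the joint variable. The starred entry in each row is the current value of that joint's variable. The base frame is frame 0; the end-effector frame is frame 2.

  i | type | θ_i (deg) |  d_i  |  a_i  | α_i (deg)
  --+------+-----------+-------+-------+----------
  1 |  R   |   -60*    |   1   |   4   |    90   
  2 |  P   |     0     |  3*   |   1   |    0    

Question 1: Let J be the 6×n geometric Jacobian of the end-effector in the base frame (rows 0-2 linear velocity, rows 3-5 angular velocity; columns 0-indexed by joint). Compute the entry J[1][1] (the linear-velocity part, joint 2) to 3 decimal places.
-0.500

prismatic axis z_1 = (-0.8660,-0.5000,0.0000)
J_v[:, 1] = z_1; J_ω[:, 1] = (0,0,0)
entry J[1][1] = -0.5000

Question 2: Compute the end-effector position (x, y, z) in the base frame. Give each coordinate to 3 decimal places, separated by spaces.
-0.098 -5.830 1.000

after link 1: o_1 = (2.0000, -3.4641, 1.0000)
after link 2: o_2 = (-0.0981, -5.8301, 1.0000)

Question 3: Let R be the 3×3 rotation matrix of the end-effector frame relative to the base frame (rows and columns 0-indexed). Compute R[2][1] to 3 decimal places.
End-effector y-axis (col 1 of R) = (0.0000,0.0000,1.0000)
R[2][1] = 1.0000

1.000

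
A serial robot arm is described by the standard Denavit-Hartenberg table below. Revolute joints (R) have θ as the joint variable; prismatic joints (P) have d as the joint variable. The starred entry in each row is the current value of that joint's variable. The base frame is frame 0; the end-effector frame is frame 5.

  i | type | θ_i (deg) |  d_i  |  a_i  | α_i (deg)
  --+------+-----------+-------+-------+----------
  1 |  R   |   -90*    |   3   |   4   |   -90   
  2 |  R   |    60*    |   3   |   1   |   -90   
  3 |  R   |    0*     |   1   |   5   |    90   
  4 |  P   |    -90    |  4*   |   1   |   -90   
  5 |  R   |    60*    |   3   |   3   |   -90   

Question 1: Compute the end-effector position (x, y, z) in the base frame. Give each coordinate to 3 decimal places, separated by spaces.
after link 1: o_1 = (0.0000, -4.0000, 3.0000)
after link 2: o_2 = (3.0000, -4.5000, 2.1340)
after link 3: o_3 = (3.0000, -6.1340, -2.6962)
after link 4: o_4 = (7.0000, -7.0000, -2.1962)
after link 5: o_5 = (4.4019, -9.7990, -4.0442)

4.402 -9.799 -4.044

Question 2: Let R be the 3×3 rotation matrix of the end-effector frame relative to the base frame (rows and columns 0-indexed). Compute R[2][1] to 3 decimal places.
End-effector y-axis (col 1 of R) = (-0.0000,0.5000,0.8660)
R[2][1] = 0.8660

0.866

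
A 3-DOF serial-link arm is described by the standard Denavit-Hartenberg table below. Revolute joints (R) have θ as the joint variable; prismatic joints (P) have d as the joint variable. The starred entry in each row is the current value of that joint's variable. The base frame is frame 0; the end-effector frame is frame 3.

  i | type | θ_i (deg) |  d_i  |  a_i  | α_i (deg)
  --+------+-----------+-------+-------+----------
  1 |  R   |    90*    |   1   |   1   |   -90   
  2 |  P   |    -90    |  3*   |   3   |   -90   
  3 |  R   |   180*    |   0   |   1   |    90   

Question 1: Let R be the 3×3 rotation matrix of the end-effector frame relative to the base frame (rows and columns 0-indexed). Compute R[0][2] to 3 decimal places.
End-effector z-axis (col 2 of R) = (1.0000,0.0000,0.0000)
R[0][2] = 1.0000

1.000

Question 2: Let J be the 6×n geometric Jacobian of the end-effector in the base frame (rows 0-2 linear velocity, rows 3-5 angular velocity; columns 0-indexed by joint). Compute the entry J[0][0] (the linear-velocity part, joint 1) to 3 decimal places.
-1.000

axis z_0 = ẑ; lever o_n−o_0 = (-3.0000,1.0000,3.0000)
cross product → J_v[:, 0] = (-1.0000,-3.0000,0.0000)
J_ω[:, 0] = z_0
entry J[0][0] = -1.0000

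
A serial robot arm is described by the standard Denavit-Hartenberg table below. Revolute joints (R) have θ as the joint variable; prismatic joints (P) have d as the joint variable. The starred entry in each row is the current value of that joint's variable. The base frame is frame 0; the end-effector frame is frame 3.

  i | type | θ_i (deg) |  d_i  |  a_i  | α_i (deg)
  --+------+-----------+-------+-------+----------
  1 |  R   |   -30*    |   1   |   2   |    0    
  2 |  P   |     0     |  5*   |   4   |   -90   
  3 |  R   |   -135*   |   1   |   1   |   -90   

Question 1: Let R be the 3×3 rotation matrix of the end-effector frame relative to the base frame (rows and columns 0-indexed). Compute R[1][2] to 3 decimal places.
End-effector z-axis (col 2 of R) = (0.6124,-0.3536,0.7071)
R[1][2] = -0.3536

-0.354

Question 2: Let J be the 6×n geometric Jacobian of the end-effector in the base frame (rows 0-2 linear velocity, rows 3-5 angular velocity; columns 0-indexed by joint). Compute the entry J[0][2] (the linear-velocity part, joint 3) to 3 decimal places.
axis z_2 = (0.5000,0.8660,0.0000); lever o_n−o_2 = (-0.1124,1.2196,0.7071)
cross product → J_v[:, 2] = (0.6124,-0.3536,0.7071)
J_ω[:, 2] = z_2
entry J[0][2] = 0.6124

0.612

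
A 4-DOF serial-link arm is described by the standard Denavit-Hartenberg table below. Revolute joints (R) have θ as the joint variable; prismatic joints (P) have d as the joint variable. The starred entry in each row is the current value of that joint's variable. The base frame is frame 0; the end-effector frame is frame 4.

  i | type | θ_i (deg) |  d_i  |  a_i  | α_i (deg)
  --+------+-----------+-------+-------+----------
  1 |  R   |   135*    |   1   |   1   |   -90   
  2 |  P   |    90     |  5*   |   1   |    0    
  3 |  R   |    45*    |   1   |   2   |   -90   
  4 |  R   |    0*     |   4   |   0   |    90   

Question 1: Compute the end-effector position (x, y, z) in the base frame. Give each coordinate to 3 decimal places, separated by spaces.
after link 1: o_1 = (-0.7071, 0.7071, 1.0000)
after link 2: o_2 = (-4.2426, -2.8284, 0.0000)
after link 3: o_3 = (-3.9497, -4.5355, -1.4142)
after link 4: o_4 = (-1.9497, -6.5355, 1.4142)

-1.950 -6.536 1.414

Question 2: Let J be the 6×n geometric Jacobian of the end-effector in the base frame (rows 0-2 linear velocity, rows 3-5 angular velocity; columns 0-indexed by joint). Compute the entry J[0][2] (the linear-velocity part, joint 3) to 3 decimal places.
-1.000

axis z_2 = (-0.7071,-0.7071,0.0000); lever o_n−o_2 = (2.2929,-3.7071,1.4142)
cross product → J_v[:, 2] = (-1.0000,1.0000,4.2426)
J_ω[:, 2] = z_2
entry J[0][2] = -1.0000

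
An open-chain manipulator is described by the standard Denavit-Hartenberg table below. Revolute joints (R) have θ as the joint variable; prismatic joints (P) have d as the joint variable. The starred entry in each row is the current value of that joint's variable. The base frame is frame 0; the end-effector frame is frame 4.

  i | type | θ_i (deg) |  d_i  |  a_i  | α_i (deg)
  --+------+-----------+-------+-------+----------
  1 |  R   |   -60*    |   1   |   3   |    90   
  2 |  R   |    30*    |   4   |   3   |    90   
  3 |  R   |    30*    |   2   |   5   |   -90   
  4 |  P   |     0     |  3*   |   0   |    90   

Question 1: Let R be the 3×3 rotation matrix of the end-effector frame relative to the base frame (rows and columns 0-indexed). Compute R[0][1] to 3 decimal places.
End-effector y-axis (col 1 of R) = (-0.9665,-0.0580,-0.2500)
R[0][1] = -0.9665

-0.967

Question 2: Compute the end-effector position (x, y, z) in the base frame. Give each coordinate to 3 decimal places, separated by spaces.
-3.355 -12.386 2.183

after link 1: o_1 = (1.5000, -2.5981, 1.0000)
after link 2: o_2 = (-0.6651, -6.8481, 2.5000)
after link 3: o_3 = (-0.4551, -12.2117, 2.9330)
after link 4: o_4 = (-3.3546, -12.3857, 2.1830)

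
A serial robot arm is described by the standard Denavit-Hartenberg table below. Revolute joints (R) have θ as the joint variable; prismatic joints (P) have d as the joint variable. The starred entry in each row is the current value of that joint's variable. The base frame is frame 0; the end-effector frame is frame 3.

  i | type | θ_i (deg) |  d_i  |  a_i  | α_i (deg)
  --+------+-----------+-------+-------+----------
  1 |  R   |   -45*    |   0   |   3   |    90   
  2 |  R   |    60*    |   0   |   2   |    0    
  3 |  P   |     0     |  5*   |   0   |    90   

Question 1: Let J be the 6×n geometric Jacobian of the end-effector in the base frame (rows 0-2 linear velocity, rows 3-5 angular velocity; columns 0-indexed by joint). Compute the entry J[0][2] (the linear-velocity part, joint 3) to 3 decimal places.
-0.707

prismatic axis z_2 = (-0.7071,-0.7071,0.0000)
J_v[:, 2] = z_2; J_ω[:, 2] = (0,0,0)
entry J[0][2] = -0.7071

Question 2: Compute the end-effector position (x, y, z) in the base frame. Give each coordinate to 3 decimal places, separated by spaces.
after link 1: o_1 = (2.1213, -2.1213, 0.0000)
after link 2: o_2 = (2.8284, -2.8284, 1.7321)
after link 3: o_3 = (-0.7071, -6.3640, 1.7321)

-0.707 -6.364 1.732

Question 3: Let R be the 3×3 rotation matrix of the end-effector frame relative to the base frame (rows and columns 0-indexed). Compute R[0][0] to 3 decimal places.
End-effector x-axis (col 0 of R) = (0.3536,-0.3536,0.8660)
R[0][0] = 0.3536

0.354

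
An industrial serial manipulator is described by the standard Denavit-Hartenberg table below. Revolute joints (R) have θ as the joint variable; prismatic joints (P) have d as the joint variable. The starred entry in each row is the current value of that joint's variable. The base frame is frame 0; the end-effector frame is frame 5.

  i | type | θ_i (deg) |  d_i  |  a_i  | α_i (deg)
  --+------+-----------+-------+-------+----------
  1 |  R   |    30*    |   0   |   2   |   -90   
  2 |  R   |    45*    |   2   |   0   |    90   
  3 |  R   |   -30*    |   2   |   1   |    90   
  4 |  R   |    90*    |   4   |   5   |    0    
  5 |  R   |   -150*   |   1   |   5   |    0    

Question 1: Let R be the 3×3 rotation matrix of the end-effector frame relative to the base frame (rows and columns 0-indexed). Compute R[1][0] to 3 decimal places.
-0.370

End-effector x-axis (col 0 of R) = (-0.1402,-0.3696,-0.9186)
R[1][0] = -0.3696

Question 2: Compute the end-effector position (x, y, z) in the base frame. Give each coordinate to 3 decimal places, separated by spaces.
after link 1: o_1 = (1.7321, 1.0000, 0.0000)
after link 2: o_2 = (0.7321, 2.7321, 0.0000)
after link 3: o_3 = (2.7371, 3.3123, 0.8018)
after link 4: o_4 = (6.3063, 1.3730, 5.7516)
after link 5: o_5 = (5.7323, -1.4018, 1.5123)

5.732 -1.402 1.512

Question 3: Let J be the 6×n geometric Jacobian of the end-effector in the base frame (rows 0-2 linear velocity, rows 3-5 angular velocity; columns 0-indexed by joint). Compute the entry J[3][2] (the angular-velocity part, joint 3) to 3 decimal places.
0.612

axis z_2 = (0.6124,0.3536,0.7071); lever o_n−o_2 = (5.0002,-4.1338,1.5123)
cross product → J_v[:, 2] = (3.4578,2.6096,-4.2993)
J_ω[:, 2] = z_2
entry J[3][2] = 0.6124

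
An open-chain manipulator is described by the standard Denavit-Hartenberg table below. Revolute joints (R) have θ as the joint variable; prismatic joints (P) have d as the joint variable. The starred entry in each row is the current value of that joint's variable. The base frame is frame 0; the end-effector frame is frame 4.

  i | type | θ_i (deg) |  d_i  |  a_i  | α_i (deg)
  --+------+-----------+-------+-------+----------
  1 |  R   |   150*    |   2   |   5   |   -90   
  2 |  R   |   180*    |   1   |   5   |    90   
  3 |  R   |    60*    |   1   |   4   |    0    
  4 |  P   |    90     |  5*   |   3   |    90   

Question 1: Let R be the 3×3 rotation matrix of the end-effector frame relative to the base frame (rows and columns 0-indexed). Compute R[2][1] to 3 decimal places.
End-effector y-axis (col 1 of R) = (-0.0000,0.0000,-1.0000)
R[2][1] = -1.0000

-1.000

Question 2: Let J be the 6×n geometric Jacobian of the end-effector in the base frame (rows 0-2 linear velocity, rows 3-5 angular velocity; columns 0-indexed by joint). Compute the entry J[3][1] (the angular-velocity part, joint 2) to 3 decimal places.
-0.500

axis z_1 = (-0.5000,-0.8660,0.0000); lever o_n−o_1 = (0.8301,-7.3660,-6.0000)
cross product → J_v[:, 1] = (5.1962,-3.0000,4.4019)
J_ω[:, 1] = z_1
entry J[3][1] = -0.5000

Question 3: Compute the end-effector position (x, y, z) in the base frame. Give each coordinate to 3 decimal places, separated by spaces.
after link 1: o_1 = (-4.3301, 2.5000, 2.0000)
after link 2: o_2 = (-0.5000, -0.8660, 2.0000)
after link 3: o_3 = (-0.5000, -4.8660, 1.0000)
after link 4: o_4 = (-3.5000, -4.8660, -4.0000)

-3.500 -4.866 -4.000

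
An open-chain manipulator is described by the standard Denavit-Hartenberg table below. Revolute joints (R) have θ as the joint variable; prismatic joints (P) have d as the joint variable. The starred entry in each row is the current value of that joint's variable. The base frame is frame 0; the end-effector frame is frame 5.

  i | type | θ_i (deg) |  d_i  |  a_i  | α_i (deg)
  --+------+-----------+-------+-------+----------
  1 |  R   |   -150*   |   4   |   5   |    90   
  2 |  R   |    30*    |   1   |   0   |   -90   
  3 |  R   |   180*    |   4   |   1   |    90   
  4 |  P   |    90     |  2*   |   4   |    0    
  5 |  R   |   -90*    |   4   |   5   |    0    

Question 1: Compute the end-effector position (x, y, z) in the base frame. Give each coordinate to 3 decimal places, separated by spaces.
after link 1: o_1 = (-4.3301, -2.5000, 4.0000)
after link 2: o_2 = (-4.8301, -1.6340, 4.0000)
after link 3: o_3 = (-2.3481, -0.2010, 6.9641)
after link 4: o_4 = (0.3840, -0.9330, 10.4282)
after link 5: o_5 = (6.1340, -2.2321, 7.9282)

6.134 -2.232 7.928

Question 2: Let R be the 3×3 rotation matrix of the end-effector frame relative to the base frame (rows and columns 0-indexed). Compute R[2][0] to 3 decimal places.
End-effector x-axis (col 0 of R) = (0.7500,0.4330,-0.5000)
R[2][0] = -0.5000

-0.500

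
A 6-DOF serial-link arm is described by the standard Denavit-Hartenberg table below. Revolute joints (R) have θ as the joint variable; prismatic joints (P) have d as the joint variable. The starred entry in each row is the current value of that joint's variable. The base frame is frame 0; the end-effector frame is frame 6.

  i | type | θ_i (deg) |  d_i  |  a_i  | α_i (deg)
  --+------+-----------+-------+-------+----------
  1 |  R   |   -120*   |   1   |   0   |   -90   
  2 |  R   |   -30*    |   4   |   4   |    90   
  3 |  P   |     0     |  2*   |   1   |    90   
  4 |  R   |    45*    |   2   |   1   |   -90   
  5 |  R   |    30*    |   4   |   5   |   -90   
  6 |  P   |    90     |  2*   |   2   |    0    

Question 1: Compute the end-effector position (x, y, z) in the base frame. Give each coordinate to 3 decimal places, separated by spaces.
4.138 -5.298 9.932

after link 1: o_1 = (0.0000, 0.0000, 1.0000)
after link 2: o_2 = (1.7321, -5.0000, 3.0000)
after link 3: o_3 = (1.7990, -4.8840, 5.2321)
after link 4: o_4 = (-0.0624, -4.1081, 6.1980)
after link 5: o_5 = (3.4741, -2.9826, 11.4158)
after link 6: o_6 = (4.1376, -5.2975, 9.9323)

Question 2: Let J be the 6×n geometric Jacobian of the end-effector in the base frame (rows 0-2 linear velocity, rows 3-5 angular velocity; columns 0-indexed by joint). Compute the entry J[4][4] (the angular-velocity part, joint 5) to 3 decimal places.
0.837

axis z_4 = (0.4830,0.8365,0.2588); lever o_n−o_4 = (4.2000,-1.1894,3.7343)
cross product → J_v[:, 4] = (3.4316,-0.7165,-4.0878)
J_ω[:, 4] = z_4
entry J[4][4] = 0.8365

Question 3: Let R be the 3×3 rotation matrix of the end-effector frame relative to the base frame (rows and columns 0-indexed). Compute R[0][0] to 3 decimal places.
End-effector x-axis (col 0 of R) = (-0.4830,-0.8365,-0.2588)
R[0][0] = -0.4830

-0.483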